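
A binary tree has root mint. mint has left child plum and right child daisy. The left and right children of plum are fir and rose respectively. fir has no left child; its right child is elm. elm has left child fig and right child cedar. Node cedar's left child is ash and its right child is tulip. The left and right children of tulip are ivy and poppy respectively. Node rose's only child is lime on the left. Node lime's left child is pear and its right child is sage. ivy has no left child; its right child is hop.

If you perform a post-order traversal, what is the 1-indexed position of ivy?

Post-order visits the left subtree, then the right subtree, then the node.
At mint: go left to plum.
  At plum: go left to fir.
    At fir: no left child.
    At fir: go right to elm.
      At elm: go left to fig.
        fig is a leaf — visit fig.
      At elm: go right to cedar.
        At cedar: go left to ash.
          ash is a leaf — visit ash.
        At cedar: go right to tulip.
          At tulip: go left to ivy.
            At ivy: no left child.
            At ivy: go right to hop.
              hop is a leaf — visit hop.
            Visit ivy.
          At tulip: go right to poppy.
            poppy is a leaf — visit poppy.
          Visit tulip.
        Visit cedar.
      Visit elm.
    Visit fir.
  At plum: go right to rose.
    At rose: go left to lime.
      At lime: go left to pear.
        pear is a leaf — visit pear.
      At lime: go right to sage.
        sage is a leaf — visit sage.
      Visit lime.
    At rose: no right child.
    Visit rose.
  Visit plum.
At mint: go right to daisy.
  daisy is a leaf — visit daisy.
Visit mint.
Full post-order sequence: fig, ash, hop, ivy, poppy, tulip, cedar, elm, fir, pear, sage, lime, rose, plum, daisy, mint.

4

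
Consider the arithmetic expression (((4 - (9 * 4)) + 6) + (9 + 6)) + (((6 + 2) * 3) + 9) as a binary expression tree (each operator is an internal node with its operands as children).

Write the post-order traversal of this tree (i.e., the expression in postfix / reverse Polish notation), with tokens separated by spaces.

Post-order on an expression tree gives postfix notation: for each operator, emit left operand, right operand, then the operator.

4 9 4 * - 6 + 9 6 + + 6 2 + 3 * 9 + +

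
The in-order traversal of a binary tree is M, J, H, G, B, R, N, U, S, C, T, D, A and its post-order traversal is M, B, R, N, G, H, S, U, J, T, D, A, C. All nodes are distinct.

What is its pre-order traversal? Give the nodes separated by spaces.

C J M U H G N R B S A D T

The last element of post-order is the root; it splits in-order into left and right subtrees.
Root C: left subtree has 9 nodes {M, J, H, G, B, R, N, U, S}, right has 3 {T, D, A}.
  Root J: left subtree has 1 node {M}, right has 7 {H, G, B, R, N, U, S}.
    Root U: left subtree has 5 nodes {H, G, B, R, N}, right has 1 {S}.
      Root H: left subtree has 0 nodes { }, right has 4 {G, B, R, N}.
        Root G: left subtree has 0 nodes { }, right has 3 {B, R, N}.
          Root N: left subtree has 2 nodes {B, R}, right has 0 { }.
            Root R: left subtree has 1 node {B}, right has 0 { }.
  Root A: left subtree has 2 nodes {T, D}, right has 0 { }.
    Root D: left subtree has 1 node {T}, right has 0 { }.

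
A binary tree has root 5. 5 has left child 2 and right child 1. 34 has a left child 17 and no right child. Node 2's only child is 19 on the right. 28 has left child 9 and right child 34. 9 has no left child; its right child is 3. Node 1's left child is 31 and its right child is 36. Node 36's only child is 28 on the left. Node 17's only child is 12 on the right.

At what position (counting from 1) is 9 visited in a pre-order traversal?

8

Pre-order visits the node, then its left subtree, then its right subtree.
Visit 5.
At 5: go left to 2.
  Visit 2.
  At 2: no left child.
  At 2: go right to 19.
    19 is a leaf — visit 19.
At 5: go right to 1.
  Visit 1.
  At 1: go left to 31.
    31 is a leaf — visit 31.
  At 1: go right to 36.
    Visit 36.
    At 36: go left to 28.
      Visit 28.
      At 28: go left to 9.
        Visit 9.
        At 9: no left child.
        At 9: go right to 3.
          3 is a leaf — visit 3.
      At 28: go right to 34.
        Visit 34.
        At 34: go left to 17.
          Visit 17.
          At 17: no left child.
          At 17: go right to 12.
            12 is a leaf — visit 12.
        At 34: no right child.
    At 36: no right child.
Full pre-order sequence: 5, 2, 19, 1, 31, 36, 28, 9, 3, 34, 17, 12.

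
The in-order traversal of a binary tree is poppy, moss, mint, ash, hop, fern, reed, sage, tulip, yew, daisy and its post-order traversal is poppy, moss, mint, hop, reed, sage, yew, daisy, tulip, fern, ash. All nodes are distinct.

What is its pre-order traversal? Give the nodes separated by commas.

ash, mint, moss, poppy, fern, hop, tulip, sage, reed, daisy, yew

The last element of post-order is the root; it splits in-order into left and right subtrees.
Root ash: left subtree has 3 nodes {poppy, moss, mint}, right has 7 {hop, fern, reed, sage, tulip, yew, daisy}.
  Root mint: left subtree has 2 nodes {poppy, moss}, right has 0 { }.
    Root moss: left subtree has 1 node {poppy}, right has 0 { }.
  Root fern: left subtree has 1 node {hop}, right has 5 {reed, sage, tulip, yew, daisy}.
    Root tulip: left subtree has 2 nodes {reed, sage}, right has 2 {yew, daisy}.
      Root sage: left subtree has 1 node {reed}, right has 0 { }.
      Root daisy: left subtree has 1 node {yew}, right has 0 { }.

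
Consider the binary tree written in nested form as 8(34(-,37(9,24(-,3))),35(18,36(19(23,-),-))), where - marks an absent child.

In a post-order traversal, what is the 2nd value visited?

3

Post-order visits the left subtree, then the right subtree, then the node.
At 8: go left to 34.
  At 34: no left child.
  At 34: go right to 37.
    At 37: go left to 9.
      9 is a leaf — visit 9.
    At 37: go right to 24.
      At 24: no left child.
      At 24: go right to 3.
        3 is a leaf — visit 3.
      Visit 24.
    Visit 37.
  Visit 34.
At 8: go right to 35.
  At 35: go left to 18.
    18 is a leaf — visit 18.
  At 35: go right to 36.
    At 36: go left to 19.
      At 19: go left to 23.
        23 is a leaf — visit 23.
      At 19: no right child.
      Visit 19.
    At 36: no right child.
    Visit 36.
  Visit 35.
Visit 8.
Full post-order sequence: 9, 3, 24, 37, 34, 18, 23, 19, 36, 35, 8.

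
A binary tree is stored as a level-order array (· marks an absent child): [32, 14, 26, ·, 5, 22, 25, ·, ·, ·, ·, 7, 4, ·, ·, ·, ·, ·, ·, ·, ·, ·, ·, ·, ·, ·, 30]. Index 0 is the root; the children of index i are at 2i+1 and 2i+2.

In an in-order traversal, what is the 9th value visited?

25

In-order visits the left subtree, then the node, then the right subtree.
At 32: go left to 14.
  At 14: no left child.
  Visit 14.
  At 14: go right to 5.
    5 is a leaf — visit 5.
Visit 32.
At 32: go right to 26.
  At 26: go left to 22.
    At 22: go left to 7.
      7 is a leaf — visit 7.
    Visit 22.
    At 22: go right to 4.
      At 4: no left child.
      Visit 4.
      At 4: go right to 30.
        30 is a leaf — visit 30.
  Visit 26.
  At 26: go right to 25.
    25 is a leaf — visit 25.
Full in-order sequence: 14, 5, 32, 7, 22, 4, 30, 26, 25.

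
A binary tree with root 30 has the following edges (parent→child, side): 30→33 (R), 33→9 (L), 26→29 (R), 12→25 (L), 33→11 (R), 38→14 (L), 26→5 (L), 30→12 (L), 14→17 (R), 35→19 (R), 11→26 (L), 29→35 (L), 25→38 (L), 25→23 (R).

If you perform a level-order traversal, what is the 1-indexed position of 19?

15

Level-order visits nodes level by level from the root, left to right within each level.
Level 0: 30
Level 1: 12, 33
Level 2: 25, 9, 11
Level 3: 38, 23, 26
Level 4: 14, 5, 29
Level 5: 17, 35
Level 6: 19
Full level-order sequence: 30, 12, 33, 25, 9, 11, 38, 23, 26, 14, 5, 29, 17, 35, 19.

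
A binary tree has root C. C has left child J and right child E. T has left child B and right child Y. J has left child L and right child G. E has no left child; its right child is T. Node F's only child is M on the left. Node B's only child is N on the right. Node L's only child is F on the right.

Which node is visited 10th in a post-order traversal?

Post-order visits the left subtree, then the right subtree, then the node.
At C: go left to J.
  At J: go left to L.
    At L: no left child.
    At L: go right to F.
      At F: go left to M.
        M is a leaf — visit M.
      At F: no right child.
      Visit F.
    Visit L.
  At J: go right to G.
    G is a leaf — visit G.
  Visit J.
At C: go right to E.
  At E: no left child.
  At E: go right to T.
    At T: go left to B.
      At B: no left child.
      At B: go right to N.
        N is a leaf — visit N.
      Visit B.
    At T: go right to Y.
      Y is a leaf — visit Y.
    Visit T.
  Visit E.
Visit C.
Full post-order sequence: M, F, L, G, J, N, B, Y, T, E, C.

E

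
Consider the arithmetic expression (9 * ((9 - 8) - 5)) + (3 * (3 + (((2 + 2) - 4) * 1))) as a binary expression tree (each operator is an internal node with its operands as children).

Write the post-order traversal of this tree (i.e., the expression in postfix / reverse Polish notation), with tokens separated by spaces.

Post-order on an expression tree gives postfix notation: for each operator, emit left operand, right operand, then the operator.

9 9 8 - 5 - * 3 3 2 2 + 4 - 1 * + * +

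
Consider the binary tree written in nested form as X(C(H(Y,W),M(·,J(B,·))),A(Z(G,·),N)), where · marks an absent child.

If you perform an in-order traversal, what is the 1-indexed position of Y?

In-order visits the left subtree, then the node, then the right subtree.
At X: go left to C.
  At C: go left to H.
    At H: go left to Y.
      Y is a leaf — visit Y.
    Visit H.
    At H: go right to W.
      W is a leaf — visit W.
  Visit C.
  At C: go right to M.
    At M: no left child.
    Visit M.
    At M: go right to J.
      At J: go left to B.
        B is a leaf — visit B.
      Visit J.
      At J: no right child.
Visit X.
At X: go right to A.
  At A: go left to Z.
    At Z: go left to G.
      G is a leaf — visit G.
    Visit Z.
    At Z: no right child.
  Visit A.
  At A: go right to N.
    N is a leaf — visit N.
Full in-order sequence: Y, H, W, C, M, B, J, X, G, Z, A, N.

1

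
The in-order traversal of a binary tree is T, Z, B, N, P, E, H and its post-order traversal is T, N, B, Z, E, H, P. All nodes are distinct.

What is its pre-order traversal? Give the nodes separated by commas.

The last element of post-order is the root; it splits in-order into left and right subtrees.
Root P: left subtree has 4 nodes {T, Z, B, N}, right has 2 {E, H}.
  Root Z: left subtree has 1 node {T}, right has 2 {B, N}.
    Root B: left subtree has 0 nodes { }, right has 1 {N}.
  Root H: left subtree has 1 node {E}, right has 0 { }.

P, Z, T, B, N, H, E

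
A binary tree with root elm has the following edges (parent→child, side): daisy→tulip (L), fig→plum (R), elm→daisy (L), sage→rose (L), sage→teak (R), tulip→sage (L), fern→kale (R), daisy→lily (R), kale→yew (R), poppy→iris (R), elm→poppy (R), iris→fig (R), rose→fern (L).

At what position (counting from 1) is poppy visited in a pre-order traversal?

Pre-order visits the node, then its left subtree, then its right subtree.
Visit elm.
At elm: go left to daisy.
  Visit daisy.
  At daisy: go left to tulip.
    Visit tulip.
    At tulip: go left to sage.
      Visit sage.
      At sage: go left to rose.
        Visit rose.
        At rose: go left to fern.
          Visit fern.
          At fern: no left child.
          At fern: go right to kale.
            Visit kale.
            At kale: no left child.
            At kale: go right to yew.
              yew is a leaf — visit yew.
        At rose: no right child.
      At sage: go right to teak.
        teak is a leaf — visit teak.
    At tulip: no right child.
  At daisy: go right to lily.
    lily is a leaf — visit lily.
At elm: go right to poppy.
  Visit poppy.
  At poppy: no left child.
  At poppy: go right to iris.
    Visit iris.
    At iris: no left child.
    At iris: go right to fig.
      Visit fig.
      At fig: no left child.
      At fig: go right to plum.
        plum is a leaf — visit plum.
Full pre-order sequence: elm, daisy, tulip, sage, rose, fern, kale, yew, teak, lily, poppy, iris, fig, plum.

11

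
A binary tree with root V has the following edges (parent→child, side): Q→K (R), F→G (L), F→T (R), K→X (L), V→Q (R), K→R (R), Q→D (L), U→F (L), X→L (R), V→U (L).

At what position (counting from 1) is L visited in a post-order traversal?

Post-order visits the left subtree, then the right subtree, then the node.
At V: go left to U.
  At U: go left to F.
    At F: go left to G.
      G is a leaf — visit G.
    At F: go right to T.
      T is a leaf — visit T.
    Visit F.
  At U: no right child.
  Visit U.
At V: go right to Q.
  At Q: go left to D.
    D is a leaf — visit D.
  At Q: go right to K.
    At K: go left to X.
      At X: no left child.
      At X: go right to L.
        L is a leaf — visit L.
      Visit X.
    At K: go right to R.
      R is a leaf — visit R.
    Visit K.
  Visit Q.
Visit V.
Full post-order sequence: G, T, F, U, D, L, X, R, K, Q, V.

6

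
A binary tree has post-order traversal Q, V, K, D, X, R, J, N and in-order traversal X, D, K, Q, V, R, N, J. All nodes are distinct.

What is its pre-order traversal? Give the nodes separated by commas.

N, R, X, D, K, V, Q, J

The last element of post-order is the root; it splits in-order into left and right subtrees.
Root N: left subtree has 6 nodes {X, D, K, Q, V, R}, right has 1 {J}.
  Root R: left subtree has 5 nodes {X, D, K, Q, V}, right has 0 { }.
    Root X: left subtree has 0 nodes { }, right has 4 {D, K, Q, V}.
      Root D: left subtree has 0 nodes { }, right has 3 {K, Q, V}.
        Root K: left subtree has 0 nodes { }, right has 2 {Q, V}.
          Root V: left subtree has 1 node {Q}, right has 0 { }.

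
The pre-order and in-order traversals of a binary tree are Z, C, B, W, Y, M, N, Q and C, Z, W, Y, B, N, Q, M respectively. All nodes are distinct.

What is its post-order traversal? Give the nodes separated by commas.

C, Y, W, Q, N, M, B, Z

The first element of pre-order is the root; it splits in-order into left and right subtrees.
Root Z: left subtree has 1 node {C}, right has 6 {W, Y, B, N, Q, M}.
  Root B: left subtree has 2 nodes {W, Y}, right has 3 {N, Q, M}.
    Root W: left subtree has 0 nodes { }, right has 1 {Y}.
    Root M: left subtree has 2 nodes {N, Q}, right has 0 { }.
      Root N: left subtree has 0 nodes { }, right has 1 {Q}.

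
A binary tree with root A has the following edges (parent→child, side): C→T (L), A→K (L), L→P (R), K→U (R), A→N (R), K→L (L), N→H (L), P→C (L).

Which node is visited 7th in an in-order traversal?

In-order visits the left subtree, then the node, then the right subtree.
At A: go left to K.
  At K: go left to L.
    At L: no left child.
    Visit L.
    At L: go right to P.
      At P: go left to C.
        At C: go left to T.
          T is a leaf — visit T.
        Visit C.
        At C: no right child.
      Visit P.
      At P: no right child.
  Visit K.
  At K: go right to U.
    U is a leaf — visit U.
Visit A.
At A: go right to N.
  At N: go left to H.
    H is a leaf — visit H.
  Visit N.
  At N: no right child.
Full in-order sequence: L, T, C, P, K, U, A, H, N.

A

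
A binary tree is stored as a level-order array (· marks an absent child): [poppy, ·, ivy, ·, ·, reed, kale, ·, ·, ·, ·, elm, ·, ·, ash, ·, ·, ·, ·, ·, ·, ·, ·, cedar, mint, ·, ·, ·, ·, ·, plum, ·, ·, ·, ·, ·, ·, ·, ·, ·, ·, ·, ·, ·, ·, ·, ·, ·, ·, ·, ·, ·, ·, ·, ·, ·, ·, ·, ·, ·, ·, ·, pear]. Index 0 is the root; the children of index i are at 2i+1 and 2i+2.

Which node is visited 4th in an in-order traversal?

In-order visits the left subtree, then the node, then the right subtree.
At poppy: no left child.
Visit poppy.
At poppy: go right to ivy.
  At ivy: go left to reed.
    At reed: go left to elm.
      At elm: go left to cedar.
        cedar is a leaf — visit cedar.
      Visit elm.
      At elm: go right to mint.
        mint is a leaf — visit mint.
    Visit reed.
    At reed: no right child.
  Visit ivy.
  At ivy: go right to kale.
    At kale: no left child.
    Visit kale.
    At kale: go right to ash.
      At ash: no left child.
      Visit ash.
      At ash: go right to plum.
        At plum: no left child.
        Visit plum.
        At plum: go right to pear.
          pear is a leaf — visit pear.
Full in-order sequence: poppy, cedar, elm, mint, reed, ivy, kale, ash, plum, pear.

mint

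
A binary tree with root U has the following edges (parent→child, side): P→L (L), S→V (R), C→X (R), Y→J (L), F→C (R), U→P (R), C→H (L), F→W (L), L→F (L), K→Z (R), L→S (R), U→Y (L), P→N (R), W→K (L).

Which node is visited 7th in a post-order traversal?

Post-order visits the left subtree, then the right subtree, then the node.
At U: go left to Y.
  At Y: go left to J.
    J is a leaf — visit J.
  At Y: no right child.
  Visit Y.
At U: go right to P.
  At P: go left to L.
    At L: go left to F.
      At F: go left to W.
        At W: go left to K.
          At K: no left child.
          At K: go right to Z.
            Z is a leaf — visit Z.
          Visit K.
        At W: no right child.
        Visit W.
      At F: go right to C.
        At C: go left to H.
          H is a leaf — visit H.
        At C: go right to X.
          X is a leaf — visit X.
        Visit C.
      Visit F.
    At L: go right to S.
      At S: no left child.
      At S: go right to V.
        V is a leaf — visit V.
      Visit S.
    Visit L.
  At P: go right to N.
    N is a leaf — visit N.
  Visit P.
Visit U.
Full post-order sequence: J, Y, Z, K, W, H, X, C, F, V, S, L, N, P, U.

X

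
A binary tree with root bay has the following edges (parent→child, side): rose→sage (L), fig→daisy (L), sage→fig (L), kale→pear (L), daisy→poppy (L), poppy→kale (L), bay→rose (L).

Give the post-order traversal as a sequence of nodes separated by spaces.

pear kale poppy daisy fig sage rose bay

Post-order visits the left subtree, then the right subtree, then the node.
At bay: go left to rose.
  At rose: go left to sage.
    At sage: go left to fig.
      At fig: go left to daisy.
        At daisy: go left to poppy.
          At poppy: go left to kale.
            At kale: go left to pear.
              pear is a leaf — visit pear.
            At kale: no right child.
            Visit kale.
          At poppy: no right child.
          Visit poppy.
        At daisy: no right child.
        Visit daisy.
      At fig: no right child.
      Visit fig.
    At sage: no right child.
    Visit sage.
  At rose: no right child.
  Visit rose.
At bay: no right child.
Visit bay.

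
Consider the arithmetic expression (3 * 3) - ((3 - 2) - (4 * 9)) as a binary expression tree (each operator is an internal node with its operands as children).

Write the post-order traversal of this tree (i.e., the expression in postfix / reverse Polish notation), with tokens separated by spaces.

Post-order on an expression tree gives postfix notation: for each operator, emit left operand, right operand, then the operator.

3 3 * 3 2 - 4 9 * - -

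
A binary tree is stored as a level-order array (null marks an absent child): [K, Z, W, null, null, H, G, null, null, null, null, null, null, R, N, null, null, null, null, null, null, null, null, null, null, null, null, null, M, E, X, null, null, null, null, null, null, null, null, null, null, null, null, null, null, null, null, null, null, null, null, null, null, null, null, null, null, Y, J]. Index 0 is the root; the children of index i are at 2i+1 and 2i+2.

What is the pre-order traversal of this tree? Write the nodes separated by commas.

K, Z, W, H, G, R, M, Y, J, N, E, X

Pre-order visits the node, then its left subtree, then its right subtree.
Visit K.
At K: go left to Z.
  Z is a leaf — visit Z.
At K: go right to W.
  Visit W.
  At W: go left to H.
    H is a leaf — visit H.
  At W: go right to G.
    Visit G.
    At G: go left to R.
      Visit R.
      At R: no left child.
      At R: go right to M.
        Visit M.
        At M: go left to Y.
          Y is a leaf — visit Y.
        At M: go right to J.
          J is a leaf — visit J.
    At G: go right to N.
      Visit N.
      At N: go left to E.
        E is a leaf — visit E.
      At N: go right to X.
        X is a leaf — visit X.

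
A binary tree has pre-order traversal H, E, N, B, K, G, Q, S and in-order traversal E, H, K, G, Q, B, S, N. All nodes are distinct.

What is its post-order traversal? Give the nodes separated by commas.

The first element of pre-order is the root; it splits in-order into left and right subtrees.
Root H: left subtree has 1 node {E}, right has 6 {K, G, Q, B, S, N}.
  Root N: left subtree has 5 nodes {K, G, Q, B, S}, right has 0 { }.
    Root B: left subtree has 3 nodes {K, G, Q}, right has 1 {S}.
      Root K: left subtree has 0 nodes { }, right has 2 {G, Q}.
        Root G: left subtree has 0 nodes { }, right has 1 {Q}.

E, Q, G, K, S, B, N, H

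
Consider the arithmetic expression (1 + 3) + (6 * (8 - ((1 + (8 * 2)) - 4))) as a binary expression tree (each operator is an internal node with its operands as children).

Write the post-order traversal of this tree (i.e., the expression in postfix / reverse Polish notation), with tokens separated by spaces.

Post-order on an expression tree gives postfix notation: for each operator, emit left operand, right operand, then the operator.

1 3 + 6 8 1 8 2 * + 4 - - * +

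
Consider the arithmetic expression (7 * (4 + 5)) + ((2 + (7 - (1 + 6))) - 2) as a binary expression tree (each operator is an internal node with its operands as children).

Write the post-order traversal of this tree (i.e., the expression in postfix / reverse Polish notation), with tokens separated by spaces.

Post-order on an expression tree gives postfix notation: for each operator, emit left operand, right operand, then the operator.

7 4 5 + * 2 7 1 6 + - + 2 - +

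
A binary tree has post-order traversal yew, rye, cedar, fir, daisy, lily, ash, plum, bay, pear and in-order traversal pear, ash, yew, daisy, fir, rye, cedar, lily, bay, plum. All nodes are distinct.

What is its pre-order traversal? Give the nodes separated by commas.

pear, bay, ash, lily, daisy, yew, fir, cedar, rye, plum

The last element of post-order is the root; it splits in-order into left and right subtrees.
Root pear: left subtree has 0 nodes { }, right has 9 {ash, yew, daisy, fir, rye, cedar, lily, bay, plum}.
  Root bay: left subtree has 7 nodes {ash, yew, daisy, fir, rye, cedar, lily}, right has 1 {plum}.
    Root ash: left subtree has 0 nodes { }, right has 6 {yew, daisy, fir, rye, cedar, lily}.
      Root lily: left subtree has 5 nodes {yew, daisy, fir, rye, cedar}, right has 0 { }.
        Root daisy: left subtree has 1 node {yew}, right has 3 {fir, rye, cedar}.
          Root fir: left subtree has 0 nodes { }, right has 2 {rye, cedar}.
            Root cedar: left subtree has 1 node {rye}, right has 0 { }.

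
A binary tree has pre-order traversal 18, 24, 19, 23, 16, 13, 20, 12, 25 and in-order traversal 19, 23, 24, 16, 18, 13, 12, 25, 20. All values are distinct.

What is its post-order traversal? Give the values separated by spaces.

The first element of pre-order is the root; it splits in-order into left and right subtrees.
Root 18: left subtree has 4 nodes {19, 23, 24, 16}, right has 4 {13, 12, 25, 20}.
  Root 24: left subtree has 2 nodes {19, 23}, right has 1 {16}.
    Root 19: left subtree has 0 nodes { }, right has 1 {23}.
  Root 13: left subtree has 0 nodes { }, right has 3 {12, 25, 20}.
    Root 20: left subtree has 2 nodes {12, 25}, right has 0 { }.
      Root 12: left subtree has 0 nodes { }, right has 1 {25}.

23 19 16 24 25 12 20 13 18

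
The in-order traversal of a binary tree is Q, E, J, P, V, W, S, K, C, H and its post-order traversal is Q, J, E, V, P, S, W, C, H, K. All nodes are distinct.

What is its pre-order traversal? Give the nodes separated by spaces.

K W P E Q J V S H C

The last element of post-order is the root; it splits in-order into left and right subtrees.
Root K: left subtree has 7 nodes {Q, E, J, P, V, W, S}, right has 2 {C, H}.
  Root W: left subtree has 5 nodes {Q, E, J, P, V}, right has 1 {S}.
    Root P: left subtree has 3 nodes {Q, E, J}, right has 1 {V}.
      Root E: left subtree has 1 node {Q}, right has 1 {J}.
  Root H: left subtree has 1 node {C}, right has 0 { }.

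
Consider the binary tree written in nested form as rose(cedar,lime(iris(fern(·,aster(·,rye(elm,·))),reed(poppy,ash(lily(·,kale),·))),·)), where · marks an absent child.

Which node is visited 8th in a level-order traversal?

poppy

Level-order visits nodes level by level from the root, left to right within each level.
Level 0: rose
Level 1: cedar, lime
Level 2: iris
Level 3: fern, reed
Level 4: aster, poppy, ash
Level 5: rye, lily
Level 6: elm, kale
Full level-order sequence: rose, cedar, lime, iris, fern, reed, aster, poppy, ash, rye, lily, elm, kale.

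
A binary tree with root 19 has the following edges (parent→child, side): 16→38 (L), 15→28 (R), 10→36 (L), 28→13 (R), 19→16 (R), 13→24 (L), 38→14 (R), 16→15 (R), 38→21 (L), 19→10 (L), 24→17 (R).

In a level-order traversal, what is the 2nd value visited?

10

Level-order visits nodes level by level from the root, left to right within each level.
Level 0: 19
Level 1: 10, 16
Level 2: 36, 38, 15
Level 3: 21, 14, 28
Level 4: 13
Level 5: 24
Level 6: 17
Full level-order sequence: 19, 10, 16, 36, 38, 15, 21, 14, 28, 13, 24, 17.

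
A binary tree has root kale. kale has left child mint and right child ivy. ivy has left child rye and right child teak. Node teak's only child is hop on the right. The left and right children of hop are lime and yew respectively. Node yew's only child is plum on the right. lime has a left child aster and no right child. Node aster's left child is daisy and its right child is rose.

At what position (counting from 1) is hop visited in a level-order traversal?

6

Level-order visits nodes level by level from the root, left to right within each level.
Level 0: kale
Level 1: mint, ivy
Level 2: rye, teak
Level 3: hop
Level 4: lime, yew
Level 5: aster, plum
Level 6: daisy, rose
Full level-order sequence: kale, mint, ivy, rye, teak, hop, lime, yew, aster, plum, daisy, rose.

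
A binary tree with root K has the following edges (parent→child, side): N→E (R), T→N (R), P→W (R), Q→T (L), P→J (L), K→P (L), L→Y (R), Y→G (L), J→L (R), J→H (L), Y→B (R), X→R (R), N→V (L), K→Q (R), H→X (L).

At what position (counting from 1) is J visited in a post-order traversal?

8

Post-order visits the left subtree, then the right subtree, then the node.
At K: go left to P.
  At P: go left to J.
    At J: go left to H.
      At H: go left to X.
        At X: no left child.
        At X: go right to R.
          R is a leaf — visit R.
        Visit X.
      At H: no right child.
      Visit H.
    At J: go right to L.
      At L: no left child.
      At L: go right to Y.
        At Y: go left to G.
          G is a leaf — visit G.
        At Y: go right to B.
          B is a leaf — visit B.
        Visit Y.
      Visit L.
    Visit J.
  At P: go right to W.
    W is a leaf — visit W.
  Visit P.
At K: go right to Q.
  At Q: go left to T.
    At T: no left child.
    At T: go right to N.
      At N: go left to V.
        V is a leaf — visit V.
      At N: go right to E.
        E is a leaf — visit E.
      Visit N.
    Visit T.
  At Q: no right child.
  Visit Q.
Visit K.
Full post-order sequence: R, X, H, G, B, Y, L, J, W, P, V, E, N, T, Q, K.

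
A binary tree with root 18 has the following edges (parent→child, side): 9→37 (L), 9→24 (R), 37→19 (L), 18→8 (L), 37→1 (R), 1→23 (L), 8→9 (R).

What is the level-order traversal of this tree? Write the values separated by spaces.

Level-order visits nodes level by level from the root, left to right within each level.
Level 0: 18
Level 1: 8
Level 2: 9
Level 3: 37, 24
Level 4: 19, 1
Level 5: 23

18 8 9 37 24 19 1 23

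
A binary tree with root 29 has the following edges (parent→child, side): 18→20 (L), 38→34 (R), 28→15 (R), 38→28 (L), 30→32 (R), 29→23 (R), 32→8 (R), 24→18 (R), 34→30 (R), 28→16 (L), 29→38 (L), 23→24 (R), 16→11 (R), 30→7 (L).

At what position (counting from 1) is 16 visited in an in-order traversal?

In-order visits the left subtree, then the node, then the right subtree.
At 29: go left to 38.
  At 38: go left to 28.
    At 28: go left to 16.
      At 16: no left child.
      Visit 16.
      At 16: go right to 11.
        11 is a leaf — visit 11.
    Visit 28.
    At 28: go right to 15.
      15 is a leaf — visit 15.
  Visit 38.
  At 38: go right to 34.
    At 34: no left child.
    Visit 34.
    At 34: go right to 30.
      At 30: go left to 7.
        7 is a leaf — visit 7.
      Visit 30.
      At 30: go right to 32.
        At 32: no left child.
        Visit 32.
        At 32: go right to 8.
          8 is a leaf — visit 8.
Visit 29.
At 29: go right to 23.
  At 23: no left child.
  Visit 23.
  At 23: go right to 24.
    At 24: no left child.
    Visit 24.
    At 24: go right to 18.
      At 18: go left to 20.
        20 is a leaf — visit 20.
      Visit 18.
      At 18: no right child.
Full in-order sequence: 16, 11, 28, 15, 38, 34, 7, 30, 32, 8, 29, 23, 24, 20, 18.

1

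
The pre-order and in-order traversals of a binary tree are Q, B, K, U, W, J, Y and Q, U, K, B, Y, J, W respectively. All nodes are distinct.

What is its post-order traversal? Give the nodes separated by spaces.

The first element of pre-order is the root; it splits in-order into left and right subtrees.
Root Q: left subtree has 0 nodes { }, right has 6 {U, K, B, Y, J, W}.
  Root B: left subtree has 2 nodes {U, K}, right has 3 {Y, J, W}.
    Root K: left subtree has 1 node {U}, right has 0 { }.
    Root W: left subtree has 2 nodes {Y, J}, right has 0 { }.
      Root J: left subtree has 1 node {Y}, right has 0 { }.

U K Y J W B Q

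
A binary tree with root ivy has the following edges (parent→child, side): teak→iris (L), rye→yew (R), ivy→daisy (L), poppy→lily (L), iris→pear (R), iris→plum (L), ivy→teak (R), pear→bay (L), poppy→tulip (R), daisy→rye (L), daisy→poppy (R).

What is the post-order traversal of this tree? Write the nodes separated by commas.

Post-order visits the left subtree, then the right subtree, then the node.
At ivy: go left to daisy.
  At daisy: go left to rye.
    At rye: no left child.
    At rye: go right to yew.
      yew is a leaf — visit yew.
    Visit rye.
  At daisy: go right to poppy.
    At poppy: go left to lily.
      lily is a leaf — visit lily.
    At poppy: go right to tulip.
      tulip is a leaf — visit tulip.
    Visit poppy.
  Visit daisy.
At ivy: go right to teak.
  At teak: go left to iris.
    At iris: go left to plum.
      plum is a leaf — visit plum.
    At iris: go right to pear.
      At pear: go left to bay.
        bay is a leaf — visit bay.
      At pear: no right child.
      Visit pear.
    Visit iris.
  At teak: no right child.
  Visit teak.
Visit ivy.

yew, rye, lily, tulip, poppy, daisy, plum, bay, pear, iris, teak, ivy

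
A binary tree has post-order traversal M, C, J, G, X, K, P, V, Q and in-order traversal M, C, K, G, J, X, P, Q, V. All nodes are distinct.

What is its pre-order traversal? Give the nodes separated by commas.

The last element of post-order is the root; it splits in-order into left and right subtrees.
Root Q: left subtree has 7 nodes {M, C, K, G, J, X, P}, right has 1 {V}.
  Root P: left subtree has 6 nodes {M, C, K, G, J, X}, right has 0 { }.
    Root K: left subtree has 2 nodes {M, C}, right has 3 {G, J, X}.
      Root C: left subtree has 1 node {M}, right has 0 { }.
      Root X: left subtree has 2 nodes {G, J}, right has 0 { }.
        Root G: left subtree has 0 nodes { }, right has 1 {J}.

Q, P, K, C, M, X, G, J, V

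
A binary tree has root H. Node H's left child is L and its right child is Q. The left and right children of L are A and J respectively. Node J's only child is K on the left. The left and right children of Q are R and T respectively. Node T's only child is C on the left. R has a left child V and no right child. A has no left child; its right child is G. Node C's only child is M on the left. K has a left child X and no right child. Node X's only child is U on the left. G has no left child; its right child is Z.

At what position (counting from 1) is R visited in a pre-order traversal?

11

Pre-order visits the node, then its left subtree, then its right subtree.
Visit H.
At H: go left to L.
  Visit L.
  At L: go left to A.
    Visit A.
    At A: no left child.
    At A: go right to G.
      Visit G.
      At G: no left child.
      At G: go right to Z.
        Z is a leaf — visit Z.
  At L: go right to J.
    Visit J.
    At J: go left to K.
      Visit K.
      At K: go left to X.
        Visit X.
        At X: go left to U.
          U is a leaf — visit U.
        At X: no right child.
      At K: no right child.
    At J: no right child.
At H: go right to Q.
  Visit Q.
  At Q: go left to R.
    Visit R.
    At R: go left to V.
      V is a leaf — visit V.
    At R: no right child.
  At Q: go right to T.
    Visit T.
    At T: go left to C.
      Visit C.
      At C: go left to M.
        M is a leaf — visit M.
      At C: no right child.
    At T: no right child.
Full pre-order sequence: H, L, A, G, Z, J, K, X, U, Q, R, V, T, C, M.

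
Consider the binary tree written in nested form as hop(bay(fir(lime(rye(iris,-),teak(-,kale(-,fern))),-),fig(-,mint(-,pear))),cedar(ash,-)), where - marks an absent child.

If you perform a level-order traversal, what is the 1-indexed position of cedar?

3

Level-order visits nodes level by level from the root, left to right within each level.
Level 0: hop
Level 1: bay, cedar
Level 2: fir, fig, ash
Level 3: lime, mint
Level 4: rye, teak, pear
Level 5: iris, kale
Level 6: fern
Full level-order sequence: hop, bay, cedar, fir, fig, ash, lime, mint, rye, teak, pear, iris, kale, fern.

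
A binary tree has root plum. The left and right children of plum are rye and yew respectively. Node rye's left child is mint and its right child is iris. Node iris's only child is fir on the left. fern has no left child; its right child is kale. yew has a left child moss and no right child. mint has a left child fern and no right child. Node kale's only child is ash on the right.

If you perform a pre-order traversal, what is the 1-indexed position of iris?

Pre-order visits the node, then its left subtree, then its right subtree.
Visit plum.
At plum: go left to rye.
  Visit rye.
  At rye: go left to mint.
    Visit mint.
    At mint: go left to fern.
      Visit fern.
      At fern: no left child.
      At fern: go right to kale.
        Visit kale.
        At kale: no left child.
        At kale: go right to ash.
          ash is a leaf — visit ash.
    At mint: no right child.
  At rye: go right to iris.
    Visit iris.
    At iris: go left to fir.
      fir is a leaf — visit fir.
    At iris: no right child.
At plum: go right to yew.
  Visit yew.
  At yew: go left to moss.
    moss is a leaf — visit moss.
  At yew: no right child.
Full pre-order sequence: plum, rye, mint, fern, kale, ash, iris, fir, yew, moss.

7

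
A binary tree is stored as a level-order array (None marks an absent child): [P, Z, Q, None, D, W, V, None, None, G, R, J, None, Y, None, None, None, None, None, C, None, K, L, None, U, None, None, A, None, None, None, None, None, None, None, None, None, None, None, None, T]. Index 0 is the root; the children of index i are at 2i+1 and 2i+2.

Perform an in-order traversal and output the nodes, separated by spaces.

In-order visits the left subtree, then the node, then the right subtree.
At P: go left to Z.
  At Z: no left child.
  Visit Z.
  At Z: go right to D.
    At D: go left to G.
      At G: go left to C.
        At C: no left child.
        Visit C.
        At C: go right to T.
          T is a leaf — visit T.
      Visit G.
      At G: no right child.
    Visit D.
    At D: go right to R.
      At R: go left to K.
        K is a leaf — visit K.
      Visit R.
      At R: go right to L.
        L is a leaf — visit L.
Visit P.
At P: go right to Q.
  At Q: go left to W.
    At W: go left to J.
      At J: no left child.
      Visit J.
      At J: go right to U.
        U is a leaf — visit U.
    Visit W.
    At W: no right child.
  Visit Q.
  At Q: go right to V.
    At V: go left to Y.
      At Y: go left to A.
        A is a leaf — visit A.
      Visit Y.
      At Y: no right child.
    Visit V.
    At V: no right child.

Z C T G D K R L P J U W Q A Y V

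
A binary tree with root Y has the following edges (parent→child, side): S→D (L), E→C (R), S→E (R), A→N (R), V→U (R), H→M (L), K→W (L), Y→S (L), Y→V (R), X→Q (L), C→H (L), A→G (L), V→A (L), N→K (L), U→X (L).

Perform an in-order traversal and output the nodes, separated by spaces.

D S E M H C Y G A W K N V Q X U

In-order visits the left subtree, then the node, then the right subtree.
At Y: go left to S.
  At S: go left to D.
    D is a leaf — visit D.
  Visit S.
  At S: go right to E.
    At E: no left child.
    Visit E.
    At E: go right to C.
      At C: go left to H.
        At H: go left to M.
          M is a leaf — visit M.
        Visit H.
        At H: no right child.
      Visit C.
      At C: no right child.
Visit Y.
At Y: go right to V.
  At V: go left to A.
    At A: go left to G.
      G is a leaf — visit G.
    Visit A.
    At A: go right to N.
      At N: go left to K.
        At K: go left to W.
          W is a leaf — visit W.
        Visit K.
        At K: no right child.
      Visit N.
      At N: no right child.
  Visit V.
  At V: go right to U.
    At U: go left to X.
      At X: go left to Q.
        Q is a leaf — visit Q.
      Visit X.
      At X: no right child.
    Visit U.
    At U: no right child.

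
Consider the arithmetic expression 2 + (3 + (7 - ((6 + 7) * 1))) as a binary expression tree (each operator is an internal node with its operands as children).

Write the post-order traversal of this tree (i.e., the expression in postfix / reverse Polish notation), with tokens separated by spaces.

2 3 7 6 7 + 1 * - + +

Post-order on an expression tree gives postfix notation: for each operator, emit left operand, right operand, then the operator.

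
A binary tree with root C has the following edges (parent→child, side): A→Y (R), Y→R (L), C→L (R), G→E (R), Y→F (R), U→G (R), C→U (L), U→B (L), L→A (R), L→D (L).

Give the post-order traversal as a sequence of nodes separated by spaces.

Post-order visits the left subtree, then the right subtree, then the node.
At C: go left to U.
  At U: go left to B.
    B is a leaf — visit B.
  At U: go right to G.
    At G: no left child.
    At G: go right to E.
      E is a leaf — visit E.
    Visit G.
  Visit U.
At C: go right to L.
  At L: go left to D.
    D is a leaf — visit D.
  At L: go right to A.
    At A: no left child.
    At A: go right to Y.
      At Y: go left to R.
        R is a leaf — visit R.
      At Y: go right to F.
        F is a leaf — visit F.
      Visit Y.
    Visit A.
  Visit L.
Visit C.

B E G U D R F Y A L C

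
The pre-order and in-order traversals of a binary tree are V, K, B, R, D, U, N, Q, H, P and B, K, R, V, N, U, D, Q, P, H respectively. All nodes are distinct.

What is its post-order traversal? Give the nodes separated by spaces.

B R K N U P H Q D V

The first element of pre-order is the root; it splits in-order into left and right subtrees.
Root V: left subtree has 3 nodes {B, K, R}, right has 6 {N, U, D, Q, P, H}.
  Root K: left subtree has 1 node {B}, right has 1 {R}.
  Root D: left subtree has 2 nodes {N, U}, right has 3 {Q, P, H}.
    Root U: left subtree has 1 node {N}, right has 0 { }.
    Root Q: left subtree has 0 nodes { }, right has 2 {P, H}.
      Root H: left subtree has 1 node {P}, right has 0 { }.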